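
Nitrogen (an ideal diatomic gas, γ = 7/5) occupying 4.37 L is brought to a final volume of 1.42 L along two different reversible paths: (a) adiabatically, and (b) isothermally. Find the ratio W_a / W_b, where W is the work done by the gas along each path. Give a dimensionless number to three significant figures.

Path (a) adiabatic: W = P₁V₁(1 − (V₁/V₂)^(γ−1))/(γ−1) → W_a/(P₁V₁) = -1.419.
Path (b) isothermal: W = P₁V₁ ln(V₂/V₁) → W_b/(P₁V₁) = -1.124.
W_a / W_b = -1.419 / -1.124 = 1.263.

W_a / W_b ≈ 1.26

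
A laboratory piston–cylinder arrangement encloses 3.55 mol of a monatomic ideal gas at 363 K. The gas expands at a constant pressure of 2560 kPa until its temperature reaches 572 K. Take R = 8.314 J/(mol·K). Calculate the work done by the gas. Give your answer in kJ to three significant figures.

Isobaric: W = P ΔV = nR ΔT.
W = (3.55)(8.314)(572 − 363) = 6169 J.

W ≈ 6.17 kJ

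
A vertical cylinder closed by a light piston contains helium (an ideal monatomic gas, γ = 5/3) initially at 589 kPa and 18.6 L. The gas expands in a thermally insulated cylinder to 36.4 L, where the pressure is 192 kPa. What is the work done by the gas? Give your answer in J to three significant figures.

Adiabatic: W = (P₁V₁ − P₂V₂)/(γ − 1) with γ = 5/3.
P₁V₁ = 10955 J, P₂V₂ = 6989 J.
W = (10955 − 6989) / 0.6667 = 5950 J.

W ≈ 5950 J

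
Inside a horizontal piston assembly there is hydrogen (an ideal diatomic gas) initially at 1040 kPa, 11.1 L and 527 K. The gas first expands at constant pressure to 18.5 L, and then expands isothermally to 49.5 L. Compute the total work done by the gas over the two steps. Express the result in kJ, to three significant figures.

Step 1 (isobaric): W = PΔV = (1040 kPa)(18.5 − 11.1 L) = 7696 J.
After step 1: P = 1040 kPa, V = 18.5 L, T = 878.3 K.
Step 2 (isothermal): W = P₁V₁ ln(V₂/V₁) = (19240) ln(49.5/18.5) = 18936 J.
W_total = 7696 + 18936 = 26632 J.

W_total ≈ 26.6 kJ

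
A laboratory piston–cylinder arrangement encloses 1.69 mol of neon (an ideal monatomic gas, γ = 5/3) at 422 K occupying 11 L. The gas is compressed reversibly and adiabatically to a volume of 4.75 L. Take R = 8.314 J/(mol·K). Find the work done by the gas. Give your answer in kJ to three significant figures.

Adiabatic: TV^(γ−1) = const with γ = 5/3.
T₂ = T₁ (V₁/V₂)^(γ−1) = 422 × (11/4.75)^0.667 = 422 × 1.75 = 738.7 K.
W_by = nCᵥ(T₁ − T₂) = (1.69)(12.47)(422 − 738.7) = -6674 J.

W ≈ -6.67 kJ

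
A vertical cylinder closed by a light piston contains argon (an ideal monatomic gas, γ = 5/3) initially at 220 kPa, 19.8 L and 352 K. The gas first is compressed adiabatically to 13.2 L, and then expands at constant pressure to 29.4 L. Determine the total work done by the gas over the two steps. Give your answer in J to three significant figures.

Step 1 (adiabatic): W = (P₁V₁ − P₂V₂)/(γ−1) = (4356 − 5708)/0.667 = -2028 J.
After step 1: P = 432.4 kPa, V = 13.2 L, T = 461.3 K.
Step 2 (isobaric): W = PΔV = (432.4 kPa)(29.4 − 13.2 L) = 7005 J.
W_total = -2028 + 7005 = 4977 J.

W_total ≈ 4980 J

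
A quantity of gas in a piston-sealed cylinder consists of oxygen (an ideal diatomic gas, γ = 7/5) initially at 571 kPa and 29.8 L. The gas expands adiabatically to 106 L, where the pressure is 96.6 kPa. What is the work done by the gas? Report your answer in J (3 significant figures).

Adiabatic: W = (P₁V₁ − P₂V₂)/(γ − 1) with γ = 7/5.
P₁V₁ = 17016 J, P₂V₂ = 10240 J.
W = (17016 − 10240) / 0.4 = 16941 J.

W ≈ 16900 J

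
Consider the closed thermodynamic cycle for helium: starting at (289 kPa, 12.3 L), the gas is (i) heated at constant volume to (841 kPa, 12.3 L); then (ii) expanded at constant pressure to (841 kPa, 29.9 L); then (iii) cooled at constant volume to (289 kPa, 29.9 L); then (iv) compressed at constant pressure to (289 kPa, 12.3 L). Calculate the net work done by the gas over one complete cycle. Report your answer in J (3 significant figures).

W_net ≈ 9720 J

Constant-volume legs do no work.
W(ii) = (841)(29.9 − 12.3) = 14802 J; W(iv) = (289)(12.3 − 29.9) = -5086 J.
W_net = 14802 − 5086 = 9715 J (the clockwise enclosed area).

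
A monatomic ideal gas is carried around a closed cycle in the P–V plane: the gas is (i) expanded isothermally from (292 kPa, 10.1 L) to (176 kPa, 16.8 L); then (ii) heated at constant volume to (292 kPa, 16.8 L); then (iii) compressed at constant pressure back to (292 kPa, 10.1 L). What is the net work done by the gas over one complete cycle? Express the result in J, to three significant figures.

Leg (i): W = PᵢVᵢ ln(V_f/Vᵢ) = (2949) ln(16.8/10.1) = 1501 J.
Leg (ii): W = 0.
Leg (iii): W = PΔV = (292)(10.1 − 16.8) = -1956 J.
W_net = 1501 − 1956 = -455.7 J.

W_net ≈ -456 J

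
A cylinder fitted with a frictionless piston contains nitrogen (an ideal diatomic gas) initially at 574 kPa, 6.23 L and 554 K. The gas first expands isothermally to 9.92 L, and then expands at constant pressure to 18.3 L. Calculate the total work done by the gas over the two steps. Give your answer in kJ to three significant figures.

W_total ≈ 4.68 kJ

Step 1 (isothermal): W = P₁V₁ ln(V₂/V₁) = (3576) ln(9.92/6.23) = 1663 J.
After step 1: P = 360.5 kPa, V = 9.92 L, T = 554 K.
Step 2 (isobaric): W = PΔV = (360.5 kPa)(18.3 − 9.92 L) = 3021 J.
W_total = 1663 + 3021 = 4684 J.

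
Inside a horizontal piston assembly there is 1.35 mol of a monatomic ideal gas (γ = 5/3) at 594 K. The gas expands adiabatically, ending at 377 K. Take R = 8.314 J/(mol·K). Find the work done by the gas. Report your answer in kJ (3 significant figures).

Adiabatic ⇒ Q = 0, so W_by = −ΔU = nCᵥ(T₁ − T₂).
Cᵥ = 3R/2 = 12.47 J/(mol·K).
W = (1.35)(12.47)(594 − 377) = 3653 J.

W ≈ 3.65 kJ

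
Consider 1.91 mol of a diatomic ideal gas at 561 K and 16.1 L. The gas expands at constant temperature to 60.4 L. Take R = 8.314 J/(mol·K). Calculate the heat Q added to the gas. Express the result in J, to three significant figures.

Isothermal ⇒ ΔU = 0, so Q = W = nRT ln(V₂/V₁).
Q = (1.91)(8.314)(561) ln(60.4/16.1) = 8909 × 1.322 = 11779 J.

Q ≈ 11800 J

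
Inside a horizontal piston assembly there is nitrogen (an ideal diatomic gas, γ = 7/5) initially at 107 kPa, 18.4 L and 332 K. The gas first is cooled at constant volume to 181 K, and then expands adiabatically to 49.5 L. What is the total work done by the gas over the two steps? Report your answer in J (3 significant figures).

Step 1 (isochoric): W = 0 (constant volume).
After step 1: P = 58.33 kPa (V unchanged).
Step 2 (adiabatic): W = (P₁V₁ − P₂V₂)/(γ−1) = (1073 − 722.5)/0.4 = 877.2 J.
W_total = 0 + 877.2 = 877.2 J.

W_total ≈ 877 J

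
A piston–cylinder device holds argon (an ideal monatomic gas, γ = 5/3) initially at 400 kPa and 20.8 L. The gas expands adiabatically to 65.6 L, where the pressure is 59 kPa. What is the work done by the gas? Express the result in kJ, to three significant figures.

W ≈ 6.67 kJ

Adiabatic: W = (P₁V₁ − P₂V₂)/(γ − 1) with γ = 5/3.
P₁V₁ = 8320 J, P₂V₂ = 3870 J.
W = (8320 − 3870) / 0.6667 = 6674 J.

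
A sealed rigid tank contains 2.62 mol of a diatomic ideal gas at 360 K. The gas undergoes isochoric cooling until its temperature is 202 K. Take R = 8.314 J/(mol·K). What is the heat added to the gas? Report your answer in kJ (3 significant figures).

Constant volume ⇒ W = 0, so Q = ΔU = nCᵥΔT with Cᵥ = 5R/2 = 20.79 J/(mol·K).
ΔU = (2.62)(20.79)(202 − 360) = -8604 J.

Q ≈ -8.60 kJ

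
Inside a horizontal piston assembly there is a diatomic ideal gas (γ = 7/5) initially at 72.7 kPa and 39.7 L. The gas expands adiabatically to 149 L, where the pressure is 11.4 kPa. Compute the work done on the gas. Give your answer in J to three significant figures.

Adiabatic: W = (P₁V₁ − P₂V₂)/(γ − 1) with γ = 7/5.
P₁V₁ = 2886 J, P₂V₂ = 1699 J.
W = (2886 − 1699) / 0.4 = 2969 J.
Work on gas = −W_by = -2969 J.

W ≈ -2970 J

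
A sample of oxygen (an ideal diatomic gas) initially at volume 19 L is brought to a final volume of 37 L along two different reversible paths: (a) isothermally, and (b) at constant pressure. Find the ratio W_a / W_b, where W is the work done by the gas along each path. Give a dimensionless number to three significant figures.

W_a / W_b ≈ 0.704

Path (a) isothermal: W = P₁V₁ ln(V₂/V₁) → W_a/(P₁V₁) = 0.6665.
Path (b) isobaric: W = P₁(V₂ − V₁) → W_b/(P₁V₁) = 0.9474.
W_a / W_b = 0.6665 / 0.9474 = 0.7035.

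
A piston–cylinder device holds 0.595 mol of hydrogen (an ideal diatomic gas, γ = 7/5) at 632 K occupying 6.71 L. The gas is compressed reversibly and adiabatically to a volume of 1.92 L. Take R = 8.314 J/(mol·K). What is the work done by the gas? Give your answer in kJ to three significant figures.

W ≈ -5.08 kJ

Adiabatic: TV^(γ−1) = const with γ = 7/5.
T₂ = T₁ (V₁/V₂)^(γ−1) = 632 × (6.71/1.92)^0.4 = 632 × 1.65 = 1043 K.
W_by = nCᵥ(T₁ − T₂) = (0.595)(20.79)(632 − 1043) = -5077 J.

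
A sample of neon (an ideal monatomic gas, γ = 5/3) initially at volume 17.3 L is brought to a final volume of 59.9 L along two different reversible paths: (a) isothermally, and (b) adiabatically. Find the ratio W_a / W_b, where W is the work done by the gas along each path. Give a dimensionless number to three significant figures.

Path (a) isothermal: W = P₁V₁ ln(V₂/V₁) → W_a/(P₁V₁) = 1.242.
Path (b) adiabatic: W = P₁V₁(1 − (V₁/V₂)^(γ−1))/(γ−1) → W_b/(P₁V₁) = 0.8446.
W_a / W_b = 1.242 / 0.8446 = 1.47.

W_a / W_b ≈ 1.47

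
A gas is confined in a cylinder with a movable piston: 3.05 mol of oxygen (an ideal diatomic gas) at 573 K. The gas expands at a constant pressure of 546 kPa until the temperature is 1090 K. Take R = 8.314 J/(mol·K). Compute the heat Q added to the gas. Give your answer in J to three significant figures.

Isobaric: W = nRΔT = (3.05)(8.314)(517) = 13110 J.
ΔU = nCᵥΔT with Cᵥ = 5R/2: ΔU = (3.05)(20.79)(517) = 32775 J.
Q = ΔU + W = 32775 + 13110 = 45885 J.

Q ≈ 45900 J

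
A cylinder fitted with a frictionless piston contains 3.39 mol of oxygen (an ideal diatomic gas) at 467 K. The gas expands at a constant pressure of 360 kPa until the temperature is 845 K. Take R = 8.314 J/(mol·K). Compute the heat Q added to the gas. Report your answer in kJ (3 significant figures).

Q ≈ 37.3 kJ

Isobaric: W = nRΔT = (3.39)(8.314)(378) = 10654 J.
ΔU = nCᵥΔT with Cᵥ = 5R/2: ΔU = (3.39)(20.79)(378) = 26634 J.
Q = ΔU + W = 26634 + 10654 = 37288 J.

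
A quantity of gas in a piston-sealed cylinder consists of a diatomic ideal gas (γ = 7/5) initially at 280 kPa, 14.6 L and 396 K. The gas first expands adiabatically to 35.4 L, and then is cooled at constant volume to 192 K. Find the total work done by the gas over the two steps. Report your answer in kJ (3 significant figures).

Step 1 (adiabatic): W = (P₁V₁ − P₂V₂)/(γ−1) = (4088 − 2868)/0.4 = 3049 J.
Step 2 (isochoric): W = 0 (constant volume).
W_total = 3049 + 0 = 3049 J.

W_total ≈ 3.05 kJ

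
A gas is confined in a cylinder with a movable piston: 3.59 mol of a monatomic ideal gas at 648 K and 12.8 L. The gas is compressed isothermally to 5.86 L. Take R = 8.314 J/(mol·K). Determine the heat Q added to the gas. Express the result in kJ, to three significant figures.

Isothermal ⇒ ΔU = 0, so Q = W = nRT ln(V₂/V₁).
Q = (3.59)(8.314)(648) ln(5.86/12.8) = 19341 × -0.7813 = -15111 J.

Q ≈ -15.1 kJ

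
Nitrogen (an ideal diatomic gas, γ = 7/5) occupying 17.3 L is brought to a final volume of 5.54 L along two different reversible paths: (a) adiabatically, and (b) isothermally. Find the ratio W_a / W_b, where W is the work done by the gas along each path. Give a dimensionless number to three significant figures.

W_a / W_b ≈ 1.27

Path (a) adiabatic: W = P₁V₁(1 − (V₁/V₂)^(γ−1))/(γ−1) → W_a/(P₁V₁) = -1.442.
Path (b) isothermal: W = P₁V₁ ln(V₂/V₁) → W_b/(P₁V₁) = -1.139.
W_a / W_b = -1.442 / -1.139 = 1.267.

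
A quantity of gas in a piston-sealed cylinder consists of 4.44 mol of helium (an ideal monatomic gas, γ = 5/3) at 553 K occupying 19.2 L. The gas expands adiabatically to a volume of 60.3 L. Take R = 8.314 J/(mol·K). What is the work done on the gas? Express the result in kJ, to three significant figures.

Adiabatic: TV^(γ−1) = const with γ = 5/3.
T₂ = T₁ (V₁/V₂)^(γ−1) = 553 × (19.2/60.3)^0.667 = 553 × 0.4663 = 257.9 K.
W_by = nCᵥ(T₁ − T₂) = (4.44)(12.47)(553 − 257.9) = 16342 J.
Work on gas = −W_by = -16342 J.

W ≈ -16.3 kJ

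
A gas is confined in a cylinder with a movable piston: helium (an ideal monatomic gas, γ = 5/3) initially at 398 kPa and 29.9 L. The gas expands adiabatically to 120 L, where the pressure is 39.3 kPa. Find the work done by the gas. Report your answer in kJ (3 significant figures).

Adiabatic: W = (P₁V₁ − P₂V₂)/(γ − 1) with γ = 5/3.
P₁V₁ = 11900 J, P₂V₂ = 4716 J.
W = (11900 − 4716) / 0.6667 = 10776 J.

W ≈ 10.8 kJ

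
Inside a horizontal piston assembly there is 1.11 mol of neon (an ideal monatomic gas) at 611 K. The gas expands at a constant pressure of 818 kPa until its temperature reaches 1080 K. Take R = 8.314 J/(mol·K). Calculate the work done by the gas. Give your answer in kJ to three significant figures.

W ≈ 4.33 kJ

Isobaric: W = P ΔV = nR ΔT.
W = (1.11)(8.314)(1080 − 611) = 4328 J.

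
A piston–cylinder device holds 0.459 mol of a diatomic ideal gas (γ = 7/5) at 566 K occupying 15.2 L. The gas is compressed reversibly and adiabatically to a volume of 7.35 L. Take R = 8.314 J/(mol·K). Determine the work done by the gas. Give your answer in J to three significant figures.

W ≈ -1820 J

Adiabatic: TV^(γ−1) = const with γ = 7/5.
T₂ = T₁ (V₁/V₂)^(γ−1) = 566 × (15.2/7.35)^0.4 = 566 × 1.337 = 756.9 K.
W_by = nCᵥ(T₁ − T₂) = (0.459)(20.79)(566 − 756.9) = -1821 J.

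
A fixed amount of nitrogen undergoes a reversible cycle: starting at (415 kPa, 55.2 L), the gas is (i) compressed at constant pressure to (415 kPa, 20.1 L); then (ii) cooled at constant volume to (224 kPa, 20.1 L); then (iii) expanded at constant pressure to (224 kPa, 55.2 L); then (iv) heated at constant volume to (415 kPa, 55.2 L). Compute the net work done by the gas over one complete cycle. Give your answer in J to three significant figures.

W_net ≈ -6700 J

Constant-volume legs do no work.
W(i) = (415)(20.1 − 55.2) = -14566 J; W(iii) = (224)(55.2 − 20.1) = 7862 J.
W_net = -14566 + 7862 = -6704 J (the counter-clockwise enclosed area).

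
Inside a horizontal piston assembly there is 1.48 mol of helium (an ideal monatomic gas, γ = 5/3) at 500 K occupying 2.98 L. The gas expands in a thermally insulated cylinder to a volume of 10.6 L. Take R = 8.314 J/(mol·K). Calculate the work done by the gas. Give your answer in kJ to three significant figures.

Adiabatic: TV^(γ−1) = const with γ = 5/3.
T₂ = T₁ (V₁/V₂)^(γ−1) = 500 × (2.98/10.6)^0.667 = 500 × 0.4291 = 214.6 K.
W_by = nCᵥ(T₁ − T₂) = (1.48)(12.47)(500 − 214.6) = 5268 J.

W ≈ 5.27 kJ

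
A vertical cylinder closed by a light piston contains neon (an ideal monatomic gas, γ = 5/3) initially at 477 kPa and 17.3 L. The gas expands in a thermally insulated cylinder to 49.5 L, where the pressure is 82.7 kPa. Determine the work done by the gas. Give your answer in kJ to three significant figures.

W ≈ 6.24 kJ

Adiabatic: W = (P₁V₁ − P₂V₂)/(γ − 1) with γ = 5/3.
P₁V₁ = 8252 J, P₂V₂ = 4094 J.
W = (8252 − 4094) / 0.6667 = 6238 J.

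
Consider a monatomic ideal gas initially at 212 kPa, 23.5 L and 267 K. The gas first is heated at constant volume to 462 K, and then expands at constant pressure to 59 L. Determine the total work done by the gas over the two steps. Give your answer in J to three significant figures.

Step 1 (isochoric): W = 0 (constant volume).
After step 1: P = 366.8 kPa (V unchanged).
Step 2 (isobaric): W = PΔV = (366.8 kPa)(59 − 23.5 L) = 13023 J.
W_total = 0 + 13023 = 13023 J.

W_total ≈ 13000 J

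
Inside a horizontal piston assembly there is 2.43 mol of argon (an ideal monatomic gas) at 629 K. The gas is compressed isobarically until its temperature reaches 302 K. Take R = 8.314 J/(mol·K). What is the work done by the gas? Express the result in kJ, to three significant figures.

W ≈ -6.61 kJ

Isobaric: W = P ΔV = nR ΔT.
W = (2.43)(8.314)(302 − 629) = -6606 J.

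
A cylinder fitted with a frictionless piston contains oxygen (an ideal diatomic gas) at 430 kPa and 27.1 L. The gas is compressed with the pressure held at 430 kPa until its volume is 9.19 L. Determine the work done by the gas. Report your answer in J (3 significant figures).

W ≈ -7700 J

Isobaric: W = P ΔV.
W = (430 kPa)(9.19 − 27.1 L) = (430)(-17.91) = -7701 J.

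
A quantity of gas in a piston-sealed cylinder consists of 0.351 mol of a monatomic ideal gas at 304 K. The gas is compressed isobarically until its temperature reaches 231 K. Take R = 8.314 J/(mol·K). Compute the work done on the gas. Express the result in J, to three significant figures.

Isobaric: W = P ΔV = nR ΔT.
W = (0.351)(8.314)(231 − 304) = -213 J.
Work on gas = −W_by = 213 J.

W ≈ 213 J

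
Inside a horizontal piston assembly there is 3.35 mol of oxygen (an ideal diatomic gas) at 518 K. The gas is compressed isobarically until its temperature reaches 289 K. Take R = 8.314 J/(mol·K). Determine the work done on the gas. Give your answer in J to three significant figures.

W ≈ 6380 J

Isobaric: W = P ΔV = nR ΔT.
W = (3.35)(8.314)(289 − 518) = -6378 J.
Work on gas = −W_by = 6378 J.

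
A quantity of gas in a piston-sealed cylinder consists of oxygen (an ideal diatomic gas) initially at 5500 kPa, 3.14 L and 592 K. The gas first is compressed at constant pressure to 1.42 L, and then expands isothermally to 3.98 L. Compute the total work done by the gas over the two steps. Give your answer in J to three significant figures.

Step 1 (isobaric): W = PΔV = (5500 kPa)(1.42 − 3.14 L) = -9460 J.
After step 1: P = 5500 kPa, V = 1.42 L, T = 267.7 K.
Step 2 (isothermal): W = P₁V₁ ln(V₂/V₁) = (7810) ln(3.98/1.42) = 8049 J.
W_total = -9460 + 8049 = -1411 J.

W_total ≈ -1410 J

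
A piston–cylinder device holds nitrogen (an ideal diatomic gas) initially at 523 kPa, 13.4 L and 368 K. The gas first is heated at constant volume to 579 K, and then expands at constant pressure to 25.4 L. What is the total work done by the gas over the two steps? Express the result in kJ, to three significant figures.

W_total ≈ 9.87 kJ

Step 1 (isochoric): W = 0 (constant volume).
After step 1: P = 822.9 kPa (V unchanged).
Step 2 (isobaric): W = PΔV = (822.9 kPa)(25.4 − 13.4 L) = 9874 J.
W_total = 0 + 9874 = 9874 J.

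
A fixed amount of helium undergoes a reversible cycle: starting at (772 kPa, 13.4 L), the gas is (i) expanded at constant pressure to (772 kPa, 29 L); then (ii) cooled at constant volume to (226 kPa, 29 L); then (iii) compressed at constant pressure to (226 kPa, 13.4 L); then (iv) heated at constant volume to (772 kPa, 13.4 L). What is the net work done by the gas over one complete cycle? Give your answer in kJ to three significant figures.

Constant-volume legs do no work.
W(i) = (772)(29 − 13.4) = 12043 J; W(iii) = (226)(13.4 − 29) = -3526 J.
W_net = 12043 − 3526 = 8518 J (the clockwise enclosed area).

W_net ≈ 8.52 kJ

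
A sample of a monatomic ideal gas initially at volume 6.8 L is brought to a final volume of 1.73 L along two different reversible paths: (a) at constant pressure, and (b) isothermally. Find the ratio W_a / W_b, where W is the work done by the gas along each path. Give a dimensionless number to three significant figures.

Path (a) isobaric: W = P₁(V₂ − V₁) → W_a/(P₁V₁) = -0.7456.
Path (b) isothermal: W = P₁V₁ ln(V₂/V₁) → W_b/(P₁V₁) = -1.369.
W_a / W_b = -0.7456 / -1.369 = 0.5447.

W_a / W_b ≈ 0.545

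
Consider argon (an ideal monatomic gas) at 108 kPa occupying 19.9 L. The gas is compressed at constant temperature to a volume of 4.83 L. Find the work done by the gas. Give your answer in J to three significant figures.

Isothermal: W = nRT ln(V₂/V₁) = P₁V₁ ln(V₂/V₁).
P₁V₁ = (108 kPa)(19.9 L) = 2149 J.
W = 2149 × ln(4.83/19.9) = 2149 × -1.416
W_by_gas = -3043 J.

W ≈ -3040 J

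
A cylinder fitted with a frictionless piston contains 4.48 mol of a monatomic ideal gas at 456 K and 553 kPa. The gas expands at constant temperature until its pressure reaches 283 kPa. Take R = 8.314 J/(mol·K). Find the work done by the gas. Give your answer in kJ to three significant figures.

Isothermal process: W = nRT ln(V₂/V₁) = nRT ln(P₁/P₂).
W = (4.48)(8.314)(456) × ln(553/283)
  = 16985 × ln(1.954) = 16985 × 0.6699
W_by_gas = 11378 J.

W ≈ 11.4 kJ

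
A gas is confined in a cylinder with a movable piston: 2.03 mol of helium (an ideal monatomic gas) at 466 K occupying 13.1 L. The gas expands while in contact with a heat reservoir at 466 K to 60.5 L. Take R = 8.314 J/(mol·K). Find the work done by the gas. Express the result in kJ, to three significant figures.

Isothermal: W = nRT ln(V₂/V₁).
W = (2.03)(8.314)(466) × ln(60.5/13.1)
  = 7865 × 1.53
W_by_gas = 12034 J.

W ≈ 12.0 kJ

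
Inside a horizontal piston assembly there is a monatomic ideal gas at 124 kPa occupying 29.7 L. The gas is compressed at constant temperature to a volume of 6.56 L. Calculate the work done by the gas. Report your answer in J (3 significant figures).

W ≈ -5560 J

Isothermal: W = nRT ln(V₂/V₁) = P₁V₁ ln(V₂/V₁).
P₁V₁ = (124 kPa)(29.7 L) = 3683 J.
W = 3683 × ln(6.56/29.7) = 3683 × -1.51
W_by_gas = -5562 J.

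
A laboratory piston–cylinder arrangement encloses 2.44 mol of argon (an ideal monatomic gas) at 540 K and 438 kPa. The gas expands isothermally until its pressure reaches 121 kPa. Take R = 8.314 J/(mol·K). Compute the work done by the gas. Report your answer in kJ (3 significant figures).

Isothermal process: W = nRT ln(V₂/V₁) = nRT ln(P₁/P₂).
W = (2.44)(8.314)(540) × ln(438/121)
  = 10955 × ln(3.62) = 10955 × 1.286
W_by_gas = 14092 J.

W ≈ 14.1 kJ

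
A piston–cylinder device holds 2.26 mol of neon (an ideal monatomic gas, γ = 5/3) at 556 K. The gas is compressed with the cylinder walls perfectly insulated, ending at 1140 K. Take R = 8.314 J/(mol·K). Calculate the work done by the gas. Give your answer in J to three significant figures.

Adiabatic ⇒ Q = 0, so W_by = −ΔU = nCᵥ(T₁ − T₂).
Cᵥ = 3R/2 = 12.47 J/(mol·K).
W = (2.26)(12.47)(556 − 1140) = -16460 J.

W ≈ -16500 J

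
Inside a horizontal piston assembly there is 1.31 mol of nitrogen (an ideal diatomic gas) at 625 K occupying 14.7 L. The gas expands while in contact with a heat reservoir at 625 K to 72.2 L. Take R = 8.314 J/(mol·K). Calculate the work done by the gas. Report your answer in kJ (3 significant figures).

Isothermal: W = nRT ln(V₂/V₁).
W = (1.31)(8.314)(625) × ln(72.2/14.7)
  = 6807 × 1.592
W_by_gas = 10834 J.

W ≈ 10.8 kJ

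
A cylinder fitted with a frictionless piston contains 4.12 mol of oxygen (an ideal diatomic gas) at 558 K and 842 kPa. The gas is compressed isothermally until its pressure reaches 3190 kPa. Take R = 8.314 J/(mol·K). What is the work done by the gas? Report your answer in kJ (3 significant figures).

W ≈ -25.5 kJ

Isothermal process: W = nRT ln(V₂/V₁) = nRT ln(P₁/P₂).
W = (4.12)(8.314)(558) × ln(842/3190)
  = 19114 × ln(0.2639) = 19114 × -1.332
W_by_gas = -25459 J.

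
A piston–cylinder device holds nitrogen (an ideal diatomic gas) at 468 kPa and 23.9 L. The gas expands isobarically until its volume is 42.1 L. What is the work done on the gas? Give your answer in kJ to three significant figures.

Isobaric: W = P ΔV.
W = (468 kPa)(42.1 − 23.9 L) = (468)(18.2) = 8518 J.
Work on gas = −W_by = -8518 J.

W ≈ -8.52 kJ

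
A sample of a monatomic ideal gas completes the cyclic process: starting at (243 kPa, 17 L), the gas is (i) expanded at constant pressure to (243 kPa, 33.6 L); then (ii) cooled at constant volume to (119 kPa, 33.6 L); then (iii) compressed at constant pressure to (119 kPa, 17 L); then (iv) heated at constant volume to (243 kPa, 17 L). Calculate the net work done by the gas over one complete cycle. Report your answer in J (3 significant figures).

W_net ≈ 2060 J

Constant-volume legs do no work.
W(i) = (243)(33.6 − 17) = 4034 J; W(iii) = (119)(17 − 33.6) = -1975 J.
W_net = 4034 − 1975 = 2058 J (the clockwise enclosed area).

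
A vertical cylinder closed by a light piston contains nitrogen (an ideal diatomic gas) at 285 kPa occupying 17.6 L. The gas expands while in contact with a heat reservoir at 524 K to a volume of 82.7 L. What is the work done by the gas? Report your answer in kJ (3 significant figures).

W ≈ 7.76 kJ

Isothermal: W = nRT ln(V₂/V₁) = P₁V₁ ln(V₂/V₁).
P₁V₁ = (285 kPa)(17.6 L) = 5016 J.
W = 5016 × ln(82.7/17.6) = 5016 × 1.547
W_by_gas = 7761 J.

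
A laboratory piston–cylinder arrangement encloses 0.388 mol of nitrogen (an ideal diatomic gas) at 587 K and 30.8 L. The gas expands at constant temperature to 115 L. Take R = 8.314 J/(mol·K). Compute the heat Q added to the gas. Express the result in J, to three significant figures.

Isothermal ⇒ ΔU = 0, so Q = W = nRT ln(V₂/V₁).
Q = (0.388)(8.314)(587) ln(115/30.8) = 1894 × 1.317 = 2495 J.

Q ≈ 2490 J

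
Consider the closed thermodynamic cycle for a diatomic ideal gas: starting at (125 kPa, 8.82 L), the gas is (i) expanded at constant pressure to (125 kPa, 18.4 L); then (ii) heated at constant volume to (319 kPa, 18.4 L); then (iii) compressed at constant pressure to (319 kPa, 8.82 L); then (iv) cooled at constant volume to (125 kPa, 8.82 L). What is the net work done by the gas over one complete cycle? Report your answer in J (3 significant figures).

W_net ≈ -1860 J

Constant-volume legs do no work.
W(i) = (125)(18.4 − 8.82) = 1197 J; W(iii) = (319)(8.82 − 18.4) = -3056 J.
W_net = 1197 − 3056 = -1859 J (the counter-clockwise enclosed area).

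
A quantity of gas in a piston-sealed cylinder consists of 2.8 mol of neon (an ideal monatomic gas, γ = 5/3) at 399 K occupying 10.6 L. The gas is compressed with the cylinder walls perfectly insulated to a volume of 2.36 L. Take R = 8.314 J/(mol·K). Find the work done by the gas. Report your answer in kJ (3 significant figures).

Adiabatic: TV^(γ−1) = const with γ = 5/3.
T₂ = T₁ (V₁/V₂)^(γ−1) = 399 × (10.6/2.36)^0.667 = 399 × 2.722 = 1086 K.
W_by = nCᵥ(T₁ − T₂) = (2.8)(12.47)(399 − 1086) = -23996 J.

W ≈ -24.0 kJ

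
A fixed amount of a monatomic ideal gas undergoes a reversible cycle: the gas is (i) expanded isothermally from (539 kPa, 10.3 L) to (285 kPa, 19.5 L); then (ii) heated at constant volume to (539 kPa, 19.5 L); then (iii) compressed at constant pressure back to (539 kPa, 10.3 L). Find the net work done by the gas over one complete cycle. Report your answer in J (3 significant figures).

Leg (i): W = PᵢVᵢ ln(V_f/Vᵢ) = (5552) ln(19.5/10.3) = 3543 J.
Leg (ii): W = 0.
Leg (iii): W = PΔV = (539)(10.3 − 19.5) = -4959 J.
W_net = 3543 − 4959 = -1415 J.

W_net ≈ -1420 J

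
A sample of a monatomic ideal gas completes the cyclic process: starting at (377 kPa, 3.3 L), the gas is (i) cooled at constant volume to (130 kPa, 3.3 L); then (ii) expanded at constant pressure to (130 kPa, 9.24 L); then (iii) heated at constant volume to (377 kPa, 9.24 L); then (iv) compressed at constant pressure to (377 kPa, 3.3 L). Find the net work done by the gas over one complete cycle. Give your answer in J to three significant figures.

W_net ≈ -1470 J

Constant-volume legs do no work.
W(ii) = (130)(9.24 − 3.3) = 772.2 J; W(iv) = (377)(3.3 − 9.24) = -2239 J.
W_net = 772.2 − 2239 = -1467 J (the counter-clockwise enclosed area).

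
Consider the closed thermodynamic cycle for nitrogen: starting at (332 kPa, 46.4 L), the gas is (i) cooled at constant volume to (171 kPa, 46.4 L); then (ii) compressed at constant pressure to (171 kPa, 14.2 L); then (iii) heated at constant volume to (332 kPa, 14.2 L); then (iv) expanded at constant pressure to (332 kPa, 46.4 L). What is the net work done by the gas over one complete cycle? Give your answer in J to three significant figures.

Constant-volume legs do no work.
W(ii) = (171)(14.2 − 46.4) = -5506 J; W(iv) = (332)(46.4 − 14.2) = 10690 J.
W_net = -5506 + 10690 = 5184 J (the clockwise enclosed area).

W_net ≈ 5180 J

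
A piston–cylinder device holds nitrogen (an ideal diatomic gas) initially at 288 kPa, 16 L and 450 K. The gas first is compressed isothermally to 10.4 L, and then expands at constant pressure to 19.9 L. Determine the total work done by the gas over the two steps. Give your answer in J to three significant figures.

W_total ≈ 2220 J

Step 1 (isothermal): W = P₁V₁ ln(V₂/V₁) = (4608) ln(10.4/16) = -1985 J.
After step 1: P = 443.1 kPa, V = 10.4 L, T = 450 K.
Step 2 (isobaric): W = PΔV = (443.1 kPa)(19.9 − 10.4 L) = 4209 J.
W_total = -1985 + 4209 = 2224 J.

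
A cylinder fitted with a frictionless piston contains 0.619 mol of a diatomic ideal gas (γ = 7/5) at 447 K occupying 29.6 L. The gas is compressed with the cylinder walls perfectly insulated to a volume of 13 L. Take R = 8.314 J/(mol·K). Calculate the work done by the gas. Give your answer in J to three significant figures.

Adiabatic: TV^(γ−1) = const with γ = 7/5.
T₂ = T₁ (V₁/V₂)^(γ−1) = 447 × (29.6/13)^0.4 = 447 × 1.39 = 621.2 K.
W_by = nCᵥ(T₁ − T₂) = (0.619)(20.79)(447 − 621.2) = -2242 J.

W ≈ -2240 J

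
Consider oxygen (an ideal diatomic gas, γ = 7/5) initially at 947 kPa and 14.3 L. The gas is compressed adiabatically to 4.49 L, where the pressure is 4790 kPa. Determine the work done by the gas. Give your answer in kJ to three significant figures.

W ≈ -19.9 kJ

Adiabatic: W = (P₁V₁ − P₂V₂)/(γ − 1) with γ = 7/5.
P₁V₁ = 13542 J, P₂V₂ = 21507 J.
W = (13542 − 21507) / 0.4 = -19913 J.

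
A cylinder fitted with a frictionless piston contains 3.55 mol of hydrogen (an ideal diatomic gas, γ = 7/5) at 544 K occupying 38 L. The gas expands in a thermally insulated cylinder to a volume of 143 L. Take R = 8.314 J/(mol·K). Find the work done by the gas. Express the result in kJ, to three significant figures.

Adiabatic: TV^(γ−1) = const with γ = 7/5.
T₂ = T₁ (V₁/V₂)^(γ−1) = 544 × (38/143)^0.4 = 544 × 0.5885 = 320.2 K.
W_by = nCᵥ(T₁ − T₂) = (3.55)(20.79)(544 − 320.2) = 16516 J.

W ≈ 16.5 kJ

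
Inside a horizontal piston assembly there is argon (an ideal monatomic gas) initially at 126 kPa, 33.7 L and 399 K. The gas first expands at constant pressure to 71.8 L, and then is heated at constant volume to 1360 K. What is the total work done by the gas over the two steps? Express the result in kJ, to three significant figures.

Step 1 (isobaric): W = PΔV = (126 kPa)(71.8 − 33.7 L) = 4801 J.
Step 2 (isochoric): W = 0 (constant volume).
W_total = 4801 + 0 = 4801 J.

W_total ≈ 4.80 kJ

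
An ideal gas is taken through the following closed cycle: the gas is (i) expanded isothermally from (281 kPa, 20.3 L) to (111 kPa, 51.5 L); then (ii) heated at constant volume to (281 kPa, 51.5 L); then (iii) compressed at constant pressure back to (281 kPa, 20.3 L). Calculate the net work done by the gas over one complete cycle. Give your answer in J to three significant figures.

W_net ≈ -3460 J

Leg (i): W = PᵢVᵢ ln(V_f/Vᵢ) = (5704) ln(51.5/20.3) = 5310 J.
Leg (ii): W = 0.
Leg (iii): W = PΔV = (281)(20.3 − 51.5) = -8767 J.
W_net = 5310 − 8767 = -3457 J.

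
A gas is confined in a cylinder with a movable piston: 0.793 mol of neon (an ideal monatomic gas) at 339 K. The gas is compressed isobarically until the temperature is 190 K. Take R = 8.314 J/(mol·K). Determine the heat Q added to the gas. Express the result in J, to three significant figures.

Isobaric: W = nRΔT = (0.793)(8.314)(-149) = -982.4 J.
ΔU = nCᵥΔT with Cᵥ = 3R/2: ΔU = (0.793)(12.47)(-149) = -1474 J.
Q = ΔU + W = -1474 − 982.4 = -2456 J.

Q ≈ -2460 J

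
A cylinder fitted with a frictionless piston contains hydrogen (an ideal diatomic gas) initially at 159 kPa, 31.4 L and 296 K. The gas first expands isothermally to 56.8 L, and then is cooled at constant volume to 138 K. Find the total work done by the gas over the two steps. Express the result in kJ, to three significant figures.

W_total ≈ 2.96 kJ

Step 1 (isothermal): W = P₁V₁ ln(V₂/V₁) = (4993) ln(56.8/31.4) = 2959 J.
Step 2 (isochoric): W = 0 (constant volume).
W_total = 2959 + 0 = 2959 J.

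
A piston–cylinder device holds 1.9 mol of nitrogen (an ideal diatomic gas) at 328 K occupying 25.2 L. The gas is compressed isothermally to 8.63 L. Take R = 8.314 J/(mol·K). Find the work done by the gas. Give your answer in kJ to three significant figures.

W ≈ -5.55 kJ

Isothermal: W = nRT ln(V₂/V₁).
W = (1.9)(8.314)(328) × ln(8.63/25.2)
  = 5181 × -1.072
W_by_gas = -5552 J.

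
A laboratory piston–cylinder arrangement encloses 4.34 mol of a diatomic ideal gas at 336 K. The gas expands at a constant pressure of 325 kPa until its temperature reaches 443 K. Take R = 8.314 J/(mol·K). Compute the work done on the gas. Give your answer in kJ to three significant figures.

W ≈ -3.86 kJ

Isobaric: W = P ΔV = nR ΔT.
W = (4.34)(8.314)(443 − 336) = 3861 J.
Work on gas = −W_by = -3861 J.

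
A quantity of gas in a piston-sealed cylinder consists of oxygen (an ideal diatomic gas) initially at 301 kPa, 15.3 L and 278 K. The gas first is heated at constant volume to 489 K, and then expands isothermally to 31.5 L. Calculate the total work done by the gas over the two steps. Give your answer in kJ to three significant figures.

Step 1 (isochoric): W = 0 (constant volume).
After step 1: P = 529.5 kPa (V unchanged).
Step 2 (isothermal): W = P₁V₁ ln(V₂/V₁) = (8101) ln(31.5/15.3) = 5850 J.
W_total = 0 + 5850 = 5850 J.

W_total ≈ 5.85 kJ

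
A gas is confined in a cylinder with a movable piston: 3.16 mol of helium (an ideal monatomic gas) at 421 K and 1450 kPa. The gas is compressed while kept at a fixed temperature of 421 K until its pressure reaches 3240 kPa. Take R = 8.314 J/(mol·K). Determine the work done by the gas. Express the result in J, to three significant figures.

Isothermal process: W = nRT ln(V₂/V₁) = nRT ln(P₁/P₂).
W = (3.16)(8.314)(421) × ln(1450/3240)
  = 11061 × ln(0.4475) = 11061 × -0.804
W_by_gas = -8893 J.

W ≈ -8890 J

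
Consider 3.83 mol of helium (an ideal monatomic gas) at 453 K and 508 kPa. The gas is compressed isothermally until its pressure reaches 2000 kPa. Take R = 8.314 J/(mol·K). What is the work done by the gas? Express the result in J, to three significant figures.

Isothermal process: W = nRT ln(V₂/V₁) = nRT ln(P₁/P₂).
W = (3.83)(8.314)(453) × ln(508/2000)
  = 14425 × ln(0.254) = 14425 × -1.37
W_by_gas = -19768 J.

W ≈ -19800 J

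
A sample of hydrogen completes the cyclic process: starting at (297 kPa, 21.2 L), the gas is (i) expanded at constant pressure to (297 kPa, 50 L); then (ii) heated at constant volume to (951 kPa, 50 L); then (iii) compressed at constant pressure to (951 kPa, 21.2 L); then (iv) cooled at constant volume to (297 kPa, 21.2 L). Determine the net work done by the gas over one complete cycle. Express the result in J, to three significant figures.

Constant-volume legs do no work.
W(i) = (297)(50 − 21.2) = 8554 J; W(iii) = (951)(21.2 − 50) = -27389 J.
W_net = 8554 − 27389 = -18835 J (the counter-clockwise enclosed area).

W_net ≈ -18800 J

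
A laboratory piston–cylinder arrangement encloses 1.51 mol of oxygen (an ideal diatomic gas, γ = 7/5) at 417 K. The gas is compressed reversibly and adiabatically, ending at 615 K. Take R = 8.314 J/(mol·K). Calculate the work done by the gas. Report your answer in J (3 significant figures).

W ≈ -6210 J

Adiabatic ⇒ Q = 0, so W_by = −ΔU = nCᵥ(T₁ − T₂).
Cᵥ = 5R/2 = 20.79 J/(mol·K).
W = (1.51)(20.79)(417 − 615) = -6214 J.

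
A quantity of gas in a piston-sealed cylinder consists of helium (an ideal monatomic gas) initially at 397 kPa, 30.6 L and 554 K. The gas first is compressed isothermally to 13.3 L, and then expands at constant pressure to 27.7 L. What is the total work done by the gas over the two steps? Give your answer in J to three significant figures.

Step 1 (isothermal): W = P₁V₁ ln(V₂/V₁) = (12148) ln(13.3/30.6) = -10122 J.
After step 1: P = 913.4 kPa, V = 13.3 L, T = 554 K.
Step 2 (isobaric): W = PΔV = (913.4 kPa)(27.7 − 13.3 L) = 13153 J.
W_total = -10122 + 13153 = 3031 J.

W_total ≈ 3030 J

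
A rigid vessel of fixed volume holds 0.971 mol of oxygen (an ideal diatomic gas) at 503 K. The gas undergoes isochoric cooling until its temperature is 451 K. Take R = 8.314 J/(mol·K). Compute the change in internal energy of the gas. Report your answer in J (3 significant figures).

Constant volume ⇒ W = 0, so Q = ΔU = nCᵥΔT with Cᵥ = 5R/2 = 20.79 J/(mol·K).
ΔU = (0.971)(20.79)(451 − 503) = -1049 J.

ΔU ≈ -1050 J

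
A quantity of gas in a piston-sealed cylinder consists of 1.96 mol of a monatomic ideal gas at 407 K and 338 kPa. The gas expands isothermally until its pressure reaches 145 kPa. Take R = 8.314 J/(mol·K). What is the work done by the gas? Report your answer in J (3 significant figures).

W ≈ 5610 J

Isothermal process: W = nRT ln(V₂/V₁) = nRT ln(P₁/P₂).
W = (1.96)(8.314)(407) × ln(338/145)
  = 6632 × ln(2.331) = 6632 × 0.8463
W_by_gas = 5613 J.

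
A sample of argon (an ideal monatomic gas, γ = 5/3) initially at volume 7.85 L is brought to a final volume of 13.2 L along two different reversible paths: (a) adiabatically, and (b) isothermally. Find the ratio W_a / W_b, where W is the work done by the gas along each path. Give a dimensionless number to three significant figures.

Path (a) adiabatic: W = P₁V₁(1 − (V₁/V₂)^(γ−1))/(γ−1) → W_a/(P₁V₁) = 0.4392.
Path (b) isothermal: W = P₁V₁ ln(V₂/V₁) → W_b/(P₁V₁) = 0.5197.
W_a / W_b = 0.4392 / 0.5197 = 0.8452.

W_a / W_b ≈ 0.845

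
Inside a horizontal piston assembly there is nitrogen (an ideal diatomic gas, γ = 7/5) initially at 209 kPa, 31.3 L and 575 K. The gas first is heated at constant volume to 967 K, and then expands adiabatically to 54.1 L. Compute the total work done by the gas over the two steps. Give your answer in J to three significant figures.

W_total ≈ 5410 J

Step 1 (isochoric): W = 0 (constant volume).
After step 1: P = 351.5 kPa (V unchanged).
Step 2 (adiabatic): W = (P₁V₁ − P₂V₂)/(γ−1) = (11001 − 8839)/0.4 = 5407 J.
W_total = 0 + 5407 = 5407 J.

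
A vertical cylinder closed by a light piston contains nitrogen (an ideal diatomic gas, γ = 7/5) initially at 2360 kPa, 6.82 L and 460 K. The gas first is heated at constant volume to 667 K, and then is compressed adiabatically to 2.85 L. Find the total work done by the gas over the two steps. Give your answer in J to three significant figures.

W_total ≈ -24400 J

Step 1 (isochoric): W = 0 (constant volume).
After step 1: P = 3422 kPa (V unchanged).
Step 2 (adiabatic): W = (P₁V₁ − P₂V₂)/(γ−1) = (23338 − 33086)/0.4 = -24369 J.
W_total = 0 − 24369 = -24369 J.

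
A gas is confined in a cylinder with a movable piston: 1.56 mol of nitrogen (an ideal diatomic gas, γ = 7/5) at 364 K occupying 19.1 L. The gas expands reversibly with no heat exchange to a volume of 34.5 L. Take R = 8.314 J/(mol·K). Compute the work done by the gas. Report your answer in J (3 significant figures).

Adiabatic: TV^(γ−1) = const with γ = 7/5.
T₂ = T₁ (V₁/V₂)^(γ−1) = 364 × (19.1/34.5)^0.4 = 364 × 0.7894 = 287.3 K.
W_by = nCᵥ(T₁ − T₂) = (1.56)(20.79)(364 − 287.3) = 2486 J.

W ≈ 2490 J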